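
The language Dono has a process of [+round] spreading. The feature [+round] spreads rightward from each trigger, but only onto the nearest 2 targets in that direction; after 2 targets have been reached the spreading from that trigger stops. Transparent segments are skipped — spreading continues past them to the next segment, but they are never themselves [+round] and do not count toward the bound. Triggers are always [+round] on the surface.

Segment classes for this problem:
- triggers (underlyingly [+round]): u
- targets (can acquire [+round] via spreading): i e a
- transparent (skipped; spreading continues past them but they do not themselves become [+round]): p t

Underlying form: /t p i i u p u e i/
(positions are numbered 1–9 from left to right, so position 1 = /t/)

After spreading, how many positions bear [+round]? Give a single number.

From /u/ at 5 rightward: 6 /p/ transparent; 7 /u/ is itself a trigger — this domain ends here.
From /u/ at 7 rightward: 8 /e/ → [+round]; 9 /i/ → [+round]; bound reached.
Targets with no active source: positions 3 4 stay [-round].
[+round] positions on the surface: 5 7 8 9.

4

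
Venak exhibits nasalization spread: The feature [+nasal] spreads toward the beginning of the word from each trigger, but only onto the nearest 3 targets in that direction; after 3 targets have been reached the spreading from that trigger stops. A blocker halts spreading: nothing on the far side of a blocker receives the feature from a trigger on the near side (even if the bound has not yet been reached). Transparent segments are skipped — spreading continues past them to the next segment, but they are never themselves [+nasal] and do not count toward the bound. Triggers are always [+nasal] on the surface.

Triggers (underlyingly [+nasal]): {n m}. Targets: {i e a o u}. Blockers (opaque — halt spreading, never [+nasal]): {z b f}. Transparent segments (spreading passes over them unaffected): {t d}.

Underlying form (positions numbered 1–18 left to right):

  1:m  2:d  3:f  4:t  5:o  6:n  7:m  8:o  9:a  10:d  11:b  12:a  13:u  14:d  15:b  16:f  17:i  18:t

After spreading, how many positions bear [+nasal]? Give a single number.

From /m/ at 1 leftward: word edge.
From /n/ at 6 leftward: 5 /o/ → [+nasal]; 4 /t/ transparent; 3 /f/ blocks.
From /m/ at 7 leftward: 6 /n/ is itself a trigger — this domain ends here.
Targets with no active source: positions 8 9 12 13 17 stay [-nasal].
[+nasal] positions on the surface: 1 5 6 7.

4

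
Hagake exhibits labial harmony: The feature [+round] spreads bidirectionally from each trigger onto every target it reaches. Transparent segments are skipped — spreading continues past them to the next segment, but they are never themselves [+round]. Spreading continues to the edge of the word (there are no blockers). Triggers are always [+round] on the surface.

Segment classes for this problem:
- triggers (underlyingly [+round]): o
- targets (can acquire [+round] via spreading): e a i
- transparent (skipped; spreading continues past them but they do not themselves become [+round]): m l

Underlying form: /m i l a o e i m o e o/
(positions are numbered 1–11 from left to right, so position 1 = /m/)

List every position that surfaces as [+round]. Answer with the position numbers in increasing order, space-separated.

2 4 5 6 7 9 10 11

From /o/ at 5 rightward: 6 /e/ → [+round]; 7 /i/ → [+round]; 8 /m/ transparent; 9 /o/ is itself a trigger — this domain ends here.
From /o/ at 5 leftward: 4 /a/ → [+round]; 3 /l/ transparent; 2 /i/ → [+round]; 1 /m/ transparent; word edge.
From /o/ at 9 rightward: 10 /e/ → [+round]; 11 /o/ is itself a trigger — this domain ends here.
From /o/ at 9 leftward: 8 /m/ transparent; 7 /i/ → [+round]; 6 /e/ → [+round]; 5 /o/ is itself a trigger — this domain ends here.
From /o/ at 11 rightward: word edge.
From /o/ at 11 leftward: 10 /e/ → [+round]; 9 /o/ is itself a trigger — this domain ends here.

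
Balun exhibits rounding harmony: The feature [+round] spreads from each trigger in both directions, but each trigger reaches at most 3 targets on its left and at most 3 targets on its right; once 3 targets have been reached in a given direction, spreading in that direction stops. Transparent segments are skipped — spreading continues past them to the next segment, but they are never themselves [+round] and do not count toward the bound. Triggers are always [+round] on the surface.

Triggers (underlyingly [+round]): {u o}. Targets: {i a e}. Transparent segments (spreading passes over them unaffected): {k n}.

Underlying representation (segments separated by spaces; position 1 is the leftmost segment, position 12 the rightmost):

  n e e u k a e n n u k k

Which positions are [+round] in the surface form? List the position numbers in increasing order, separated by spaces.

From /u/ at 4 rightward: 5 /k/ transparent; 6 /a/ → [+round]; 7 /e/ → [+round]; 8 /n/ transparent; 9 /n/ transparent; 10 /u/ is itself a trigger — this domain ends here.
From /u/ at 4 leftward: 3 /e/ → [+round]; 2 /e/ → [+round]; 1 /n/ transparent; word edge.
From /u/ at 10 rightward: 11 /k/ transparent; 12 /k/ transparent; word edge.
From /u/ at 10 leftward: 9 /n/ transparent; 8 /n/ transparent; 7 /e/ → [+round]; 6 /a/ → [+round]; 5 /k/ transparent; 4 /u/ is itself a trigger — this domain ends here.

2 3 4 6 7 10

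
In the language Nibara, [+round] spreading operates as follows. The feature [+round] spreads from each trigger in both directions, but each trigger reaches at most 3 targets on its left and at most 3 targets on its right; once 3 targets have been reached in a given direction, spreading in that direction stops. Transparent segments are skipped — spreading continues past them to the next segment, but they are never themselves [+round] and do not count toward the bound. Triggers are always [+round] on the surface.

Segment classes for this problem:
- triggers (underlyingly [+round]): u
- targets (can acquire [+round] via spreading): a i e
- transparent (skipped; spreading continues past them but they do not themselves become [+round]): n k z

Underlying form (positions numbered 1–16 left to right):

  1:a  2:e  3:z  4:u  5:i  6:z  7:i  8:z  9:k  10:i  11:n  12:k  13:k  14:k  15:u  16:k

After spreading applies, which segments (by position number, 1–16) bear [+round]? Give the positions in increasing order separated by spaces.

1 2 4 5 7 10 15

From /u/ at 4 rightward: 5 /i/ → [+round]; 6 /z/ transparent; 7 /i/ → [+round]; 8 /z/ transparent; 9 /k/ transparent; 10 /i/ → [+round]; bound reached.
From /u/ at 4 leftward: 3 /z/ transparent; 2 /e/ → [+round]; 1 /a/ → [+round]; word edge.
From /u/ at 15 rightward: 16 /k/ transparent; word edge.
From /u/ at 15 leftward: 14 /k/ transparent; 13 /k/ transparent; 12 /k/ transparent; 11 /n/ transparent; 10 /i/ → [+round]; 9 /k/ transparent; 8 /z/ transparent; 7 /i/ → [+round]; 6 /z/ transparent; 5 /i/ → [+round]; bound reached.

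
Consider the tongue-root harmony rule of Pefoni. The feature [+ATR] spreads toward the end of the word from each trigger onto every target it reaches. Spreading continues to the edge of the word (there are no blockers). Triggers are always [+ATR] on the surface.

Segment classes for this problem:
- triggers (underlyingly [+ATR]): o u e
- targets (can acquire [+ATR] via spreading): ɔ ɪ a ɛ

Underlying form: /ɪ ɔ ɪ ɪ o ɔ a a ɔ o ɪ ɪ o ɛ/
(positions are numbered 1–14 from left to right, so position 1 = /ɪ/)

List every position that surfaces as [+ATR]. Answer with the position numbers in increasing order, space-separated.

5 6 7 8 9 10 11 12 13 14

From /o/ at 5 rightward: 6 /ɔ/ → [+ATR]; 7 /a/ → [+ATR]; 8 /a/ → [+ATR]; 9 /ɔ/ → [+ATR]; 10 /o/ is itself a trigger — this domain ends here.
From /o/ at 10 rightward: 11 /ɪ/ → [+ATR]; 12 /ɪ/ → [+ATR]; 13 /o/ is itself a trigger — this domain ends here.
From /o/ at 13 rightward: 14 /ɛ/ → [+ATR]; word edge.
Targets with no active source: positions 1 2 3 4 stay [-ATR].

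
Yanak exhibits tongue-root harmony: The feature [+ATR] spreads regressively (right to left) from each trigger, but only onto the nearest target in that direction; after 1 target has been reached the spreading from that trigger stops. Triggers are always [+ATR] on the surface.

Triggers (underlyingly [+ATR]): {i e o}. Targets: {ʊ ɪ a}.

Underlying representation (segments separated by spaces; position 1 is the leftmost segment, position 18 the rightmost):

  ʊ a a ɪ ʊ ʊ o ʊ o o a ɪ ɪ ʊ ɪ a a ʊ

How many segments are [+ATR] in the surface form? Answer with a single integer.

5

From /o/ at 7 leftward: 6 /ʊ/ → [+ATR]; bound reached.
From /o/ at 9 leftward: 8 /ʊ/ → [+ATR]; bound reached.
From /o/ at 10 leftward: 9 /o/ is itself a trigger — this domain ends here.
Targets with no active source: positions 1 2 3 4 5 11 12 13 14 15 16 17 18 stay [-ATR].
[+ATR] positions on the surface: 6 7 8 9 10.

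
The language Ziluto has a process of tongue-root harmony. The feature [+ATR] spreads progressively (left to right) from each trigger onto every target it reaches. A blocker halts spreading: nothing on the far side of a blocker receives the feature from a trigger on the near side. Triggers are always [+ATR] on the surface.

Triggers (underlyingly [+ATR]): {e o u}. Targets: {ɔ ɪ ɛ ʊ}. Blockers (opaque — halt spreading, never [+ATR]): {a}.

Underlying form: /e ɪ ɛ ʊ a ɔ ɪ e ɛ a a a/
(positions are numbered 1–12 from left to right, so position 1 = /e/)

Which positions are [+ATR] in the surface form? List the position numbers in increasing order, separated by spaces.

From /e/ at 1 rightward: 2 /ɪ/ → [+ATR]; 3 /ɛ/ → [+ATR]; 4 /ʊ/ → [+ATR]; 5 /a/ blocks.
From /e/ at 8 rightward: 9 /ɛ/ → [+ATR]; 10 /a/ blocks.
Targets with no active source: positions 6 7 stay [-ATR].

1 2 3 4 8 9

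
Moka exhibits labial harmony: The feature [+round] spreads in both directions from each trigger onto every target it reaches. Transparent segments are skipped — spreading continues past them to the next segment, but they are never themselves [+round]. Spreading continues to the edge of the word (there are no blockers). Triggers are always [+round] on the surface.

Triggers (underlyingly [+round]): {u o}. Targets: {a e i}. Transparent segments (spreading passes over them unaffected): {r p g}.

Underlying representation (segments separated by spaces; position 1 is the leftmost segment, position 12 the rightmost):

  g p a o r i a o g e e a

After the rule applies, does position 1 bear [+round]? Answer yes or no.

no

From /o/ at 4 rightward: 5 /r/ transparent; 6 /i/ → [+round]; 7 /a/ → [+round]; 8 /o/ is itself a trigger — this domain ends here.
From /o/ at 4 leftward: 3 /a/ → [+round]; 2 /p/ transparent; 1 /g/ transparent; word edge.
From /o/ at 8 rightward: 9 /g/ transparent; 10 /e/ → [+round]; 11 /e/ → [+round]; 12 /a/ → [+round]; word edge.
From /o/ at 8 leftward: 7 /a/ → [+round]; 6 /i/ → [+round]; 5 /r/ transparent; 4 /o/ is itself a trigger — this domain ends here.
[+round] positions on the surface: 3 4 6 7 8 10 11 12.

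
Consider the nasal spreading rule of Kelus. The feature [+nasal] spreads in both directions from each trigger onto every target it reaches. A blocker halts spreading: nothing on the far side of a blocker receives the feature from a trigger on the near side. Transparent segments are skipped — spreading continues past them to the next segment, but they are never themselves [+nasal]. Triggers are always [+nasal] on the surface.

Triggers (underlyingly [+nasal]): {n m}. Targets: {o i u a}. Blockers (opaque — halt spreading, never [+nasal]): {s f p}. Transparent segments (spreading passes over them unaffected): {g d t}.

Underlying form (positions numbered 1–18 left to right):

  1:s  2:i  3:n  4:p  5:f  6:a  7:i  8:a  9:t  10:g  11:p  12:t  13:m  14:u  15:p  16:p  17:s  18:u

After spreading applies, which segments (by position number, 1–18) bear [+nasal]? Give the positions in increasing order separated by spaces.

2 3 13 14

From /n/ at 3 rightward: 4 /p/ blocks.
From /n/ at 3 leftward: 2 /i/ → [+nasal]; 1 /s/ blocks.
From /m/ at 13 rightward: 14 /u/ → [+nasal]; 15 /p/ blocks.
From /m/ at 13 leftward: 12 /t/ transparent; 11 /p/ blocks.
Targets with no active source: positions 6 7 8 18 stay [-nasal].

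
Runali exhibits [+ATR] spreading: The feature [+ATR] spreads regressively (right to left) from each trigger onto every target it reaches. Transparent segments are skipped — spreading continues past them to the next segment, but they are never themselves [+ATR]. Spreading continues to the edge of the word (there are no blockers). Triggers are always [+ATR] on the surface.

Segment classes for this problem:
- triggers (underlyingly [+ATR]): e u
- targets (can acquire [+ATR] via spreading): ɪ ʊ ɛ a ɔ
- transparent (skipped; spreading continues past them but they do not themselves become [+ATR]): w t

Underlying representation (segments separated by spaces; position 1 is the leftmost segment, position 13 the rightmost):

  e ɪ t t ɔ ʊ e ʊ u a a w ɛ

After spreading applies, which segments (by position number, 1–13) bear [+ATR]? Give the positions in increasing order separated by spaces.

1 2 5 6 7 8 9

From /e/ at 1 leftward: word edge.
From /e/ at 7 leftward: 6 /ʊ/ → [+ATR]; 5 /ɔ/ → [+ATR]; 4 /t/ transparent; 3 /t/ transparent; 2 /ɪ/ → [+ATR]; 1 /e/ is itself a trigger — this domain ends here.
From /u/ at 9 leftward: 8 /ʊ/ → [+ATR]; 7 /e/ is itself a trigger — this domain ends here.
Targets with no active source: positions 10 11 13 stay [-ATR].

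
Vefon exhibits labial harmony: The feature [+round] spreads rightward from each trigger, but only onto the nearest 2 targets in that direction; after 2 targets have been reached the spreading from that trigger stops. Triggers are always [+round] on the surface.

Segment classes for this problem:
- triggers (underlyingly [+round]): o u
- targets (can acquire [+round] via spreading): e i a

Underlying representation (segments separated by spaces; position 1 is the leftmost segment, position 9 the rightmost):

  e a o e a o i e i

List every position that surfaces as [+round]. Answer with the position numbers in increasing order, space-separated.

From /o/ at 3 rightward: 4 /e/ → [+round]; 5 /a/ → [+round]; bound reached.
From /o/ at 6 rightward: 7 /i/ → [+round]; 8 /e/ → [+round]; bound reached.
Targets with no active source: positions 1 2 9 stay [-round].

3 4 5 6 7 8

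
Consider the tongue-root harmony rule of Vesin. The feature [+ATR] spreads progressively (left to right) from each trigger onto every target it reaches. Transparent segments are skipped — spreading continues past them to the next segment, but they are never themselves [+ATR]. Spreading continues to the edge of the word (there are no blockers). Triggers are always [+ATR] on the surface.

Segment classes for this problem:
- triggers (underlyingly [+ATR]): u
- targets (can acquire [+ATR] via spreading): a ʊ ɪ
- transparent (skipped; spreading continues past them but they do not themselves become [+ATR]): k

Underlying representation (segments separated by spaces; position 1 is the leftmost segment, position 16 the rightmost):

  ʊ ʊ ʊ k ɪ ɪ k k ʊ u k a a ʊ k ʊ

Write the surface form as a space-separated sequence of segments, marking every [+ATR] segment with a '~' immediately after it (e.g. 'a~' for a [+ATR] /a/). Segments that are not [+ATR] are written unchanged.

ʊ ʊ ʊ k ɪ ɪ k k ʊ u~ k a~ a~ ʊ~ k ʊ~

From /u/ at 10 rightward: 11 /k/ transparent; 12 /a/ → [+ATR]; 13 /a/ → [+ATR]; 14 /ʊ/ → [+ATR]; 15 /k/ transparent; 16 /ʊ/ → [+ATR]; word edge.
Targets with no active source: positions 1 2 3 5 6 9 stay [-ATR].
[+ATR] positions on the surface: 10 12 13 14 16.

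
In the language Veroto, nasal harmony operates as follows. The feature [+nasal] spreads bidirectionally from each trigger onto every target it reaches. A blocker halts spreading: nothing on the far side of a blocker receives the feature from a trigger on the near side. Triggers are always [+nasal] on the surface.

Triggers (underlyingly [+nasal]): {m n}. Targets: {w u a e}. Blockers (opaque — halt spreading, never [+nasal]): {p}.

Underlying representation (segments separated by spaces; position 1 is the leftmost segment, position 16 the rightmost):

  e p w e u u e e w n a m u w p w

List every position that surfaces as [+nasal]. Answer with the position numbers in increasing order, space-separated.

3 4 5 6 7 8 9 10 11 12 13 14

From /n/ at 10 rightward: 11 /a/ → [+nasal]; 12 /m/ is itself a trigger — this domain ends here.
From /n/ at 10 leftward: 9 /w/ → [+nasal]; 8 /e/ → [+nasal]; 7 /e/ → [+nasal]; 6 /u/ → [+nasal]; 5 /u/ → [+nasal]; 4 /e/ → [+nasal]; 3 /w/ → [+nasal]; 2 /p/ blocks.
From /m/ at 12 rightward: 13 /u/ → [+nasal]; 14 /w/ → [+nasal]; 15 /p/ blocks.
From /m/ at 12 leftward: 11 /a/ → [+nasal]; 10 /n/ is itself a trigger — this domain ends here.
Targets with no active source: positions 1 16 stay [-nasal].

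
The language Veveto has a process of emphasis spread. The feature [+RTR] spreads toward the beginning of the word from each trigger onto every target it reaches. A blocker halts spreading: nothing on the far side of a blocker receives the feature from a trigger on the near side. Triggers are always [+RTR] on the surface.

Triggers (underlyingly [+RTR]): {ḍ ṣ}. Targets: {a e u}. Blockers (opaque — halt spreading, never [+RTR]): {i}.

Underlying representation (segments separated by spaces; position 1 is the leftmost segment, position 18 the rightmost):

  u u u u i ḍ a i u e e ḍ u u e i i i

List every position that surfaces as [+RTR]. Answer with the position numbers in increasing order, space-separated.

From /ḍ/ at 6 leftward: 5 /i/ blocks.
From /ḍ/ at 12 leftward: 11 /e/ → [+RTR]; 10 /e/ → [+RTR]; 9 /u/ → [+RTR]; 8 /i/ blocks.
Targets with no active source: positions 1 2 3 4 7 13 14 15 stay [-emphatic].

6 9 10 11 12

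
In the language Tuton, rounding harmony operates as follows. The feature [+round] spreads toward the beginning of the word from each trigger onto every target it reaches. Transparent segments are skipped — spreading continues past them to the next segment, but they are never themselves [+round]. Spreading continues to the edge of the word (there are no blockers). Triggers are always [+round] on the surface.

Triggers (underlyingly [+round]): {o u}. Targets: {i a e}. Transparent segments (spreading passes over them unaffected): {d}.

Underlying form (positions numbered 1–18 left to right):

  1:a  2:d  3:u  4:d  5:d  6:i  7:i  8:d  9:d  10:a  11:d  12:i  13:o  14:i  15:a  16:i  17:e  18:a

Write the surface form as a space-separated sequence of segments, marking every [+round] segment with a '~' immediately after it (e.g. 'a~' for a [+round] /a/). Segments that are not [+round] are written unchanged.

From /u/ at 3 leftward: 2 /d/ transparent; 1 /a/ → [+round]; word edge.
From /o/ at 13 leftward: 12 /i/ → [+round]; 11 /d/ transparent; 10 /a/ → [+round]; 9 /d/ transparent; 8 /d/ transparent; 7 /i/ → [+round]; 6 /i/ → [+round]; 5 /d/ transparent; 4 /d/ transparent; 3 /u/ is itself a trigger — this domain ends here.
Targets with no active source: positions 14 15 16 17 18 stay [-round].
[+round] positions on the surface: 1 3 6 7 10 12 13.

a~ d u~ d d i~ i~ d d a~ d i~ o~ i a i e a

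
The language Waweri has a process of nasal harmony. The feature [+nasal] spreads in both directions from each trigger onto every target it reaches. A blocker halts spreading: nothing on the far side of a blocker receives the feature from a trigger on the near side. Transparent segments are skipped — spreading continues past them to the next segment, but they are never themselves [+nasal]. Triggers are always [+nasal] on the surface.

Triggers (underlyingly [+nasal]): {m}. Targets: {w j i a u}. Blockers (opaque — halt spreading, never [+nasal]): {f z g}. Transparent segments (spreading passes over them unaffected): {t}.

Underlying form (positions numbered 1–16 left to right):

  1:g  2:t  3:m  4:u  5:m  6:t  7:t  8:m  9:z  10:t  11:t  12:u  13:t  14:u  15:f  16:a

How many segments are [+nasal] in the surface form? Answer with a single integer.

4

From /m/ at 3 rightward: 4 /u/ → [+nasal]; 5 /m/ is itself a trigger — this domain ends here.
From /m/ at 3 leftward: 2 /t/ transparent; 1 /g/ blocks.
From /m/ at 5 rightward: 6 /t/ transparent; 7 /t/ transparent; 8 /m/ is itself a trigger — this domain ends here.
From /m/ at 5 leftward: 4 /u/ → [+nasal]; 3 /m/ is itself a trigger — this domain ends here.
From /m/ at 8 rightward: 9 /z/ blocks.
From /m/ at 8 leftward: 7 /t/ transparent; 6 /t/ transparent; 5 /m/ is itself a trigger — this domain ends here.
Targets with no active source: positions 12 14 16 stay [-nasal].
[+nasal] positions on the surface: 3 4 5 8.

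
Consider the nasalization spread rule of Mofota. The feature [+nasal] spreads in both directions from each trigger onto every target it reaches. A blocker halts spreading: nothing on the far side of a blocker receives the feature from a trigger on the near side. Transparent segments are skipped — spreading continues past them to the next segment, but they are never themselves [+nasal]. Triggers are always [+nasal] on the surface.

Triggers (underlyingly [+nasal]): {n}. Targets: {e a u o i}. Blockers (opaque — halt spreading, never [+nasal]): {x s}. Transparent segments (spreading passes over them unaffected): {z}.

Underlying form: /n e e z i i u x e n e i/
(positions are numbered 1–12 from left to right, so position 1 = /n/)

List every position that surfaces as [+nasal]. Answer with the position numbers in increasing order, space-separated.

1 2 3 5 6 7 9 10 11 12

From /n/ at 1 rightward: 2 /e/ → [+nasal]; 3 /e/ → [+nasal]; 4 /z/ transparent; 5 /i/ → [+nasal]; 6 /i/ → [+nasal]; 7 /u/ → [+nasal]; 8 /x/ blocks.
From /n/ at 1 leftward: word edge.
From /n/ at 10 rightward: 11 /e/ → [+nasal]; 12 /i/ → [+nasal]; word edge.
From /n/ at 10 leftward: 9 /e/ → [+nasal]; 8 /x/ blocks.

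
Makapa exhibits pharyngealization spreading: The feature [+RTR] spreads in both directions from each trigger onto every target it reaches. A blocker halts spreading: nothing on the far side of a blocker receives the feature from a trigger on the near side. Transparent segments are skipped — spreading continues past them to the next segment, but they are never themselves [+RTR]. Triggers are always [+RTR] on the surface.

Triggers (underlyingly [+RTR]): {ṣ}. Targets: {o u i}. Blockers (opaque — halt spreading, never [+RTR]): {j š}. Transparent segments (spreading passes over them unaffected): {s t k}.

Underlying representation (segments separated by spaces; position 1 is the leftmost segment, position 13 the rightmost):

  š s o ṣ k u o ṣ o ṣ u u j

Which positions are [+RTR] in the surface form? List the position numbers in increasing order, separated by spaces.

3 4 6 7 8 9 10 11 12

From /ṣ/ at 4 rightward: 5 /k/ transparent; 6 /u/ → [+RTR]; 7 /o/ → [+RTR]; 8 /ṣ/ is itself a trigger — this domain ends here.
From /ṣ/ at 4 leftward: 3 /o/ → [+RTR]; 2 /s/ transparent; 1 /š/ blocks.
From /ṣ/ at 8 rightward: 9 /o/ → [+RTR]; 10 /ṣ/ is itself a trigger — this domain ends here.
From /ṣ/ at 8 leftward: 7 /o/ → [+RTR]; 6 /u/ → [+RTR]; 5 /k/ transparent; 4 /ṣ/ is itself a trigger — this domain ends here.
From /ṣ/ at 10 rightward: 11 /u/ → [+RTR]; 12 /u/ → [+RTR]; 13 /j/ blocks.
From /ṣ/ at 10 leftward: 9 /o/ → [+RTR]; 8 /ṣ/ is itself a trigger — this domain ends here.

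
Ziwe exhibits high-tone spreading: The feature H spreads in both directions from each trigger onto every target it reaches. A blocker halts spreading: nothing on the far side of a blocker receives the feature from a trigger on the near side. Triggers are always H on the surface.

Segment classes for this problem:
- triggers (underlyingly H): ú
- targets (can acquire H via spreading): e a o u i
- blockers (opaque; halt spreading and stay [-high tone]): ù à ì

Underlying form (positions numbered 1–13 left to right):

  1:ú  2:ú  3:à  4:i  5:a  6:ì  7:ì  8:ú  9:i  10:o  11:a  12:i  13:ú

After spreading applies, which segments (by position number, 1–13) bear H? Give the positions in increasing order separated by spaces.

From /ú/ at 1 rightward: 2 /ú/ is itself a trigger — this domain ends here.
From /ú/ at 1 leftward: word edge.
From /ú/ at 2 rightward: 3 /à/ blocks.
From /ú/ at 2 leftward: 1 /ú/ is itself a trigger — this domain ends here.
From /ú/ at 8 rightward: 9 /i/ → H; 10 /o/ → H; 11 /a/ → H; 12 /i/ → H; 13 /ú/ is itself a trigger — this domain ends here.
From /ú/ at 8 leftward: 7 /ì/ blocks.
From /ú/ at 13 rightward: word edge.
From /ú/ at 13 leftward: 12 /i/ → H; 11 /a/ → H; 10 /o/ → H; 9 /i/ → H; 8 /ú/ is itself a trigger — this domain ends here.
Targets with no active source: positions 4 5 stay [-high tone].

1 2 8 9 10 11 12 13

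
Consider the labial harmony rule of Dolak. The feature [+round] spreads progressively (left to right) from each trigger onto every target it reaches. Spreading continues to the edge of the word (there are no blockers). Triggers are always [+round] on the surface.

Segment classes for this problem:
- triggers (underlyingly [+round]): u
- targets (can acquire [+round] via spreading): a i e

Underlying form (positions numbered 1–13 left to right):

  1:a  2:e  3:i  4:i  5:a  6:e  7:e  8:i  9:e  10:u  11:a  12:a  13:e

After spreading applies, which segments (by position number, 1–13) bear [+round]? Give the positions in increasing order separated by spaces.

From /u/ at 10 rightward: 11 /a/ → [+round]; 12 /a/ → [+round]; 13 /e/ → [+round]; word edge.
Targets with no active source: positions 1 2 3 4 5 6 7 8 9 stay [-round].

10 11 12 13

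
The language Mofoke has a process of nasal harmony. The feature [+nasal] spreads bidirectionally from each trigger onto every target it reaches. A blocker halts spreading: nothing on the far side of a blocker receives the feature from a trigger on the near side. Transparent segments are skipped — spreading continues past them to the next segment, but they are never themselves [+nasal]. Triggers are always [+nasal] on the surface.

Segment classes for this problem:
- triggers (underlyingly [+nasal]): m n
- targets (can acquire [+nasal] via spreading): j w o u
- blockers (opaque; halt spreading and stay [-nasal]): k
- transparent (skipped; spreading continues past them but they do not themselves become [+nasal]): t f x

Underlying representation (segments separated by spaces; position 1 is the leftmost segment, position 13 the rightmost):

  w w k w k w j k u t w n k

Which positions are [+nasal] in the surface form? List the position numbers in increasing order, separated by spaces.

9 11 12

From /n/ at 12 rightward: 13 /k/ blocks.
From /n/ at 12 leftward: 11 /w/ → [+nasal]; 10 /t/ transparent; 9 /u/ → [+nasal]; 8 /k/ blocks.
Targets with no active source: positions 1 2 4 6 7 stay [-nasal].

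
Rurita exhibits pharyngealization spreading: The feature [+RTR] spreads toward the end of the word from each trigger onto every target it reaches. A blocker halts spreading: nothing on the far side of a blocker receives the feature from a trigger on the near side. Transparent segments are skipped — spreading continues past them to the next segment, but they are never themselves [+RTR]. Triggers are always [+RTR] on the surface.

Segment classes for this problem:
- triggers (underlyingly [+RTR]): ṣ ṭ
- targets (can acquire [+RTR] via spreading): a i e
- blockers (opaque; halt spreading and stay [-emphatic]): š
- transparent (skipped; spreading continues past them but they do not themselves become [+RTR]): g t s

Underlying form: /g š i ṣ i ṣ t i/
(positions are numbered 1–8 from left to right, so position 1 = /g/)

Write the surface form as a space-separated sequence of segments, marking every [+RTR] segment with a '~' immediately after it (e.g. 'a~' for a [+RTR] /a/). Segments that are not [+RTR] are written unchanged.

From /ṣ/ at 4 rightward: 5 /i/ → [+RTR]; 6 /ṣ/ is itself a trigger — this domain ends here.
From /ṣ/ at 6 rightward: 7 /t/ transparent; 8 /i/ → [+RTR]; word edge.
Target with no active source: position 3 stays [-emphatic].
[+RTR] positions on the surface: 4 5 6 8.

g š i ṣ~ i~ ṣ~ t i~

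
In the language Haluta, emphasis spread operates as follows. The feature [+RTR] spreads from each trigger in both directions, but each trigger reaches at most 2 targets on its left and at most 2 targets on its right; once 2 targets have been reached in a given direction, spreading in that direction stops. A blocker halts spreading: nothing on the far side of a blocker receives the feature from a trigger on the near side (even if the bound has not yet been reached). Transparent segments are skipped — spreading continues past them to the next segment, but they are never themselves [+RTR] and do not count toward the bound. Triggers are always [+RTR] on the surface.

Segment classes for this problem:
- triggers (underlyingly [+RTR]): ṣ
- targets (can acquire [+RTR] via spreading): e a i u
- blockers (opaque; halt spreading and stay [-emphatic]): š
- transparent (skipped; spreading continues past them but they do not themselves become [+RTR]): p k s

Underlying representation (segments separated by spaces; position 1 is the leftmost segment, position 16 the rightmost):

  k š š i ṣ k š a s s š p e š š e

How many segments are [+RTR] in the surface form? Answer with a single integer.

From /ṣ/ at 5 rightward: 6 /k/ transparent; 7 /š/ blocks.
From /ṣ/ at 5 leftward: 4 /i/ → [+RTR]; 3 /š/ blocks.
Targets with no active source: positions 8 13 16 stay [-emphatic].
[+RTR] positions on the surface: 4 5.

2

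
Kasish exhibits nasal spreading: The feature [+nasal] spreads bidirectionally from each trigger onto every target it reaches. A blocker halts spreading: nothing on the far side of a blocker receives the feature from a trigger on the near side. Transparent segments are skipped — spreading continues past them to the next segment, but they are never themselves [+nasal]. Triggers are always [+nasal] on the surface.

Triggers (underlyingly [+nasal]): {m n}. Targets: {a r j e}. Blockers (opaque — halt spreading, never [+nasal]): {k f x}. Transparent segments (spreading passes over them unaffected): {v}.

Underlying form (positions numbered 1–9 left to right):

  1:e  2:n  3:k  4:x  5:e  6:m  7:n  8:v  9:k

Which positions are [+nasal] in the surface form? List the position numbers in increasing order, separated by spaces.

From /n/ at 2 rightward: 3 /k/ blocks.
From /n/ at 2 leftward: 1 /e/ → [+nasal]; word edge.
From /m/ at 6 rightward: 7 /n/ is itself a trigger — this domain ends here.
From /m/ at 6 leftward: 5 /e/ → [+nasal]; 4 /x/ blocks.
From /n/ at 7 rightward: 8 /v/ transparent; 9 /k/ blocks.
From /n/ at 7 leftward: 6 /m/ is itself a trigger — this domain ends here.

1 2 5 6 7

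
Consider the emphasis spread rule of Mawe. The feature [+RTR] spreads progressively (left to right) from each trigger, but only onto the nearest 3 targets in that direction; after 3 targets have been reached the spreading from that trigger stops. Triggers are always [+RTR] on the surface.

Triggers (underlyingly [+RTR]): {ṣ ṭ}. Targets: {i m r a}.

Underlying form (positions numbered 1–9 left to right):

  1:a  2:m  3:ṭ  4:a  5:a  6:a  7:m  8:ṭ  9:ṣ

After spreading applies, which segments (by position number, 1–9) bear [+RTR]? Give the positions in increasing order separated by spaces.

From /ṭ/ at 3 rightward: 4 /a/ → [+RTR]; 5 /a/ → [+RTR]; 6 /a/ → [+RTR]; bound reached.
From /ṭ/ at 8 rightward: 9 /ṣ/ is itself a trigger — this domain ends here.
From /ṣ/ at 9 rightward: word edge.
Targets with no active source: positions 1 2 7 stay [-emphatic].

3 4 5 6 8 9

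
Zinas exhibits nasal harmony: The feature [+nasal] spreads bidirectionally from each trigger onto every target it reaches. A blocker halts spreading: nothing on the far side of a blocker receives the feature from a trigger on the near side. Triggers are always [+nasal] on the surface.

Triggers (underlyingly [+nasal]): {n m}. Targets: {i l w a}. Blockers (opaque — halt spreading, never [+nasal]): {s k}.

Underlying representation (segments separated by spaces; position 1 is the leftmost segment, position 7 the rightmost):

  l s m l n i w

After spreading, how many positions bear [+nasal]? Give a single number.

From /m/ at 3 rightward: 4 /l/ → [+nasal]; 5 /n/ is itself a trigger — this domain ends here.
From /m/ at 3 leftward: 2 /s/ blocks.
From /n/ at 5 rightward: 6 /i/ → [+nasal]; 7 /w/ → [+nasal]; word edge.
From /n/ at 5 leftward: 4 /l/ → [+nasal]; 3 /m/ is itself a trigger — this domain ends here.
Target with no active source: position 1 stays [-nasal].
[+nasal] positions on the surface: 3 4 5 6 7.

5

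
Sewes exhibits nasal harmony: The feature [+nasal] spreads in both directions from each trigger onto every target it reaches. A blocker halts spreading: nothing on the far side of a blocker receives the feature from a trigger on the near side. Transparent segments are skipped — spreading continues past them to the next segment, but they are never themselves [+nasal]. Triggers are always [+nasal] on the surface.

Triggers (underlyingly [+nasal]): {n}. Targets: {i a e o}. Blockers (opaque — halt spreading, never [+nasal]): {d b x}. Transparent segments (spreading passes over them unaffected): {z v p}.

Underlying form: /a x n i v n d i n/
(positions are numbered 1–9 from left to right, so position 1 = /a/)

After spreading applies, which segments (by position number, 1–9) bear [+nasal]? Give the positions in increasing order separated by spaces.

From /n/ at 3 rightward: 4 /i/ → [+nasal]; 5 /v/ transparent; 6 /n/ is itself a trigger — this domain ends here.
From /n/ at 3 leftward: 2 /x/ blocks.
From /n/ at 6 rightward: 7 /d/ blocks.
From /n/ at 6 leftward: 5 /v/ transparent; 4 /i/ → [+nasal]; 3 /n/ is itself a trigger — this domain ends here.
From /n/ at 9 rightward: word edge.
From /n/ at 9 leftward: 8 /i/ → [+nasal]; 7 /d/ blocks.
Target with no active source: position 1 stays [-nasal].

3 4 6 8 9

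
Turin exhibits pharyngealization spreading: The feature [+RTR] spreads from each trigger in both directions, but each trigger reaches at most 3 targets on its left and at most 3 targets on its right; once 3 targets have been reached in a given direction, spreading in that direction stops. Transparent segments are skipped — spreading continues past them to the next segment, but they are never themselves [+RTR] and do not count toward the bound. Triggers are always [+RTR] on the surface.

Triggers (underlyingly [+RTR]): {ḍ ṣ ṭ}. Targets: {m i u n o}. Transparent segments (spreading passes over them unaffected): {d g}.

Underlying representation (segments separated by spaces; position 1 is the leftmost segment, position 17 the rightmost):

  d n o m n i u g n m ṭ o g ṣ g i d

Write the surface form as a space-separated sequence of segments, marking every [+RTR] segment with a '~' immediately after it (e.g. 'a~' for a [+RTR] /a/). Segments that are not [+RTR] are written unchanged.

From /ṭ/ at 11 rightward: 12 /o/ → [+RTR]; 13 /g/ transparent; 14 /ṣ/ is itself a trigger — this domain ends here.
From /ṭ/ at 11 leftward: 10 /m/ → [+RTR]; 9 /n/ → [+RTR]; 8 /g/ transparent; 7 /u/ → [+RTR]; bound reached.
From /ṣ/ at 14 rightward: 15 /g/ transparent; 16 /i/ → [+RTR]; 17 /d/ transparent; word edge.
From /ṣ/ at 14 leftward: 13 /g/ transparent; 12 /o/ → [+RTR]; 11 /ṭ/ is itself a trigger — this domain ends here.
Targets with no active source: positions 2 3 4 5 6 stay [-emphatic].
[+RTR] positions on the surface: 7 9 10 11 12 14 16.

d n o m n i u~ g n~ m~ ṭ~ o~ g ṣ~ g i~ d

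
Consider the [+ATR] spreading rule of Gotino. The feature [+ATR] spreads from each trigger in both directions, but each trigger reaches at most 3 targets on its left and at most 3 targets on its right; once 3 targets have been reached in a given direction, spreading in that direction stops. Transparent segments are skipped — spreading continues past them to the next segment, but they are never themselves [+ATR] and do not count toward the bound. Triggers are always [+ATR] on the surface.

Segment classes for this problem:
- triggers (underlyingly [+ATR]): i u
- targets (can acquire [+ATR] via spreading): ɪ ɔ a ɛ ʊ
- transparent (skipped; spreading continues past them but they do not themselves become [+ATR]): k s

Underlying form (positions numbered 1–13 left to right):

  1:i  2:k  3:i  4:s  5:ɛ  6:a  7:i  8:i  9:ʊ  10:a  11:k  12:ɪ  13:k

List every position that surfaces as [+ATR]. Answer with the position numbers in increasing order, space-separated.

From /i/ at 1 rightward: 2 /k/ transparent; 3 /i/ is itself a trigger — this domain ends here.
From /i/ at 1 leftward: word edge.
From /i/ at 3 rightward: 4 /s/ transparent; 5 /ɛ/ → [+ATR]; 6 /a/ → [+ATR]; 7 /i/ is itself a trigger — this domain ends here.
From /i/ at 3 leftward: 2 /k/ transparent; 1 /i/ is itself a trigger — this domain ends here.
From /i/ at 7 rightward: 8 /i/ is itself a trigger — this domain ends here.
From /i/ at 7 leftward: 6 /a/ → [+ATR]; 5 /ɛ/ → [+ATR]; 4 /s/ transparent; 3 /i/ is itself a trigger — this domain ends here.
From /i/ at 8 rightward: 9 /ʊ/ → [+ATR]; 10 /a/ → [+ATR]; 11 /k/ transparent; 12 /ɪ/ → [+ATR]; bound reached.
From /i/ at 8 leftward: 7 /i/ is itself a trigger — this domain ends here.

1 3 5 6 7 8 9 10 12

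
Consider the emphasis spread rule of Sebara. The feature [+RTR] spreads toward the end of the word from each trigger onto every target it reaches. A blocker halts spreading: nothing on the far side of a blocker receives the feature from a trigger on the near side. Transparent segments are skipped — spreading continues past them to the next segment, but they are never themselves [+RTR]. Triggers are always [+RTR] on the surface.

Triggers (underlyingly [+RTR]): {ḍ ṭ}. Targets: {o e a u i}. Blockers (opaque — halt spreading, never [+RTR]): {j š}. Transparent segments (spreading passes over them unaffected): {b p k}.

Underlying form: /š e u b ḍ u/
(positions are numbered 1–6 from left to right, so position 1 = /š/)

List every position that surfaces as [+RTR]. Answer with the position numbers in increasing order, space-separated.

From /ḍ/ at 5 rightward: 6 /u/ → [+RTR]; word edge.
Targets with no active source: positions 2 3 stay [-emphatic].

5 6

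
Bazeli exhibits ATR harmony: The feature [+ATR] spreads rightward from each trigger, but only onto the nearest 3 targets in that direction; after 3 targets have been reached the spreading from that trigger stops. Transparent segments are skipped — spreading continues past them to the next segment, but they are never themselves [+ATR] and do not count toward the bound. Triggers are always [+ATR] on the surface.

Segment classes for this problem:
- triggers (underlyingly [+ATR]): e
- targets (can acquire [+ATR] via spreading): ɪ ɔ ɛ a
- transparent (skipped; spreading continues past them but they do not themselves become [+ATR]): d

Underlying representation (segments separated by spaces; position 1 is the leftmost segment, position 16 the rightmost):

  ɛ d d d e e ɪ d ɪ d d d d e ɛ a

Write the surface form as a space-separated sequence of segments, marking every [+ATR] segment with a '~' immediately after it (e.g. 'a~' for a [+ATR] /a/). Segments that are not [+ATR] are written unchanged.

From /e/ at 5 rightward: 6 /e/ is itself a trigger — this domain ends here.
From /e/ at 6 rightward: 7 /ɪ/ → [+ATR]; 8 /d/ transparent; 9 /ɪ/ → [+ATR]; 10 /d/ transparent; 11 /d/ transparent; 12 /d/ transparent; 13 /d/ transparent; 14 /e/ is itself a trigger — this domain ends here.
From /e/ at 14 rightward: 15 /ɛ/ → [+ATR]; 16 /a/ → [+ATR]; word edge.
Target with no active source: position 1 stays [-ATR].
[+ATR] positions on the surface: 5 6 7 9 14 15 16.

ɛ d d d e~ e~ ɪ~ d ɪ~ d d d d e~ ɛ~ a~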